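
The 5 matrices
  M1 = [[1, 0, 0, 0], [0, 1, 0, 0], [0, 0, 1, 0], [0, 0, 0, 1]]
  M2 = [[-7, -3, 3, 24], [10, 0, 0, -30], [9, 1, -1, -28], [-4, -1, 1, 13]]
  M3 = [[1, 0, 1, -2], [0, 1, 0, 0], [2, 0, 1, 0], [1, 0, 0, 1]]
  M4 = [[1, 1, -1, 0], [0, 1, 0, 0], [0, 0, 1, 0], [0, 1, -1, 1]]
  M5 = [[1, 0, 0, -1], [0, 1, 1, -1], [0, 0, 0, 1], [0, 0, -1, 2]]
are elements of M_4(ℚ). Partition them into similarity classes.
4 classes: {M1}, {M2}, {M3, M5}, {M4}

Characteristic polynomials: χ_{M1} = (x - 1)^4, χ_{M2} = x^3(x - 5), χ_{M3} = (x - 1)^4, χ_{M4} = (x - 1)^4, χ_{M5} = (x - 1)^4.

{M1}: invariant factors x - 1, x - 1, x - 1, x - 1.

{M2}: invariant factors x, x^2(x - 5).

{M3, M5}: invariant factors x - 1, (x - 1)^3.

{M4}: invariant factors x - 1, x - 1, (x - 1)^2.

Matrices are similar if and only if their invariant-factor lists agree; the partition into similarity classes is {M1}, {M2}, {M3, M5}, {M4}.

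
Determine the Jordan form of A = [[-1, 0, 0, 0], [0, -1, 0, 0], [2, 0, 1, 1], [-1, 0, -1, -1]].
The characteristic polynomial is det(xI - A) = x^2(x + 1)^2, so the eigenvalues are -1 (algebraic multiplicity 2), 0 (algebraic multiplicity 2).

For λ = -1: rank(A + I) = 2. The eigenspace has dimension 4 - 2 = 2, so there are 2 Jordan blocks; the rank sequence gives block sizes [1, 1].

For λ = 0: rank(A) = 3, rank(A^2) = 2. The eigenspace has dimension 4 - 3 = 1, so there is 1 Jordan block; the rank sequence gives block sizes [2].

Assembling the blocks gives the Jordan form J above.

J = [[-1, 0, 0, 0], [0, -1, 0, 0], [0, 0, 0, 1], [0, 0, 0, 0]]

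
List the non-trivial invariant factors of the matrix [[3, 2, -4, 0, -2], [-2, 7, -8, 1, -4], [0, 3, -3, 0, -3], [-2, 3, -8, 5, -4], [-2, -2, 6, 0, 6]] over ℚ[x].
The Jordan structure of A has elementary divisors (x - 3), (x - 3), (x - 4)^2, (x - 4). Arranging the block sizes at each eigenvalue in decreasing order and taking row products gives the invariant factors.

Invariant factors (smallest first, each dividing the next): (x - 4)(x - 3), (x - 4)^2(x - 3).

Check: the last factor (x - 4)^2(x - 3) is the minimal polynomial, and the product (x - 4)^3(x - 3)^2 is the characteristic polynomial.

(x - 4)(x - 3), (x - 4)^2(x - 3)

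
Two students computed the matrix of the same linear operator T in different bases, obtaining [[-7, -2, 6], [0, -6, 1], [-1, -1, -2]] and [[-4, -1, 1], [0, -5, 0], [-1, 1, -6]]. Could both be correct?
Both have characteristic polynomial (x + 5)^3, but the minimal polynomial of A is (x + 5)^3 while the minimal polynomial of B is (x + 5)^2. The minimal polynomial is a similarity invariant, so A and B are not similar.

No.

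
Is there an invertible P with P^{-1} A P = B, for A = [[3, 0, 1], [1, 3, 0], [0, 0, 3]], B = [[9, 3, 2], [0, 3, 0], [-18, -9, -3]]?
No.

Both have characteristic polynomial (x - 3)^3, but the minimal polynomial of A is (x - 3)^3 while the minimal polynomial of B is (x - 3)^2. The minimal polynomial is a similarity invariant, so A and B are not similar.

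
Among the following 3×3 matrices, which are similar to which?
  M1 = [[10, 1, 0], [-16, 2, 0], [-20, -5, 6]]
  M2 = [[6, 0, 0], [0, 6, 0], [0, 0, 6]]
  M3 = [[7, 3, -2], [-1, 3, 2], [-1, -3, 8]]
2 classes: {M1, M3}, {M2}

Characteristic polynomials: χ_{M1} = (x - 6)^3, χ_{M2} = (x - 6)^3, χ_{M3} = (x - 6)^3.

{M1, M3}: invariant factors x - 6, (x - 6)^2.

{M2}: invariant factors x - 6, x - 6, x - 6.

Matrices are similar if and only if their invariant-factor lists agree; the partition into similarity classes is {M1, M3}, {M2}.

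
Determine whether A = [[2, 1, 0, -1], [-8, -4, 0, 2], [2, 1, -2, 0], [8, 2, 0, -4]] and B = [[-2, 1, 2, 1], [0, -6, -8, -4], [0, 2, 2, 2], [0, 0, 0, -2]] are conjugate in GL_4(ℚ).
Both have characteristic polynomial (x + 2)^4 and minimal polynomial (x + 2)^2. But rank(A + 2I) = 2 for A while rank(B + 2I) = 1 for B, so the number of Jordan blocks at λ = -2 differs. A and B are not similar.

No.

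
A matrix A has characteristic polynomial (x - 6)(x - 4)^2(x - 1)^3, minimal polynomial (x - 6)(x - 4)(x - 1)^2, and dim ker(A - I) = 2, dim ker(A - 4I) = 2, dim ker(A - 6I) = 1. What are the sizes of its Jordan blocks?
λ = 1: algebraic multiplicity 3 (exponent in χ_A), largest block size 2 (exponent in m_A), 2 blocks (geometric multiplicity). These force block sizes [2, 1].
λ = 4: algebraic multiplicity 2 (exponent in χ_A), largest block size 1 (exponent in m_A), 2 blocks (geometric multiplicity). These force block sizes [1, 1].
λ = 6: algebraic multiplicity 1 (exponent in χ_A), largest block size 1 (exponent in m_A), 1 block (geometric multiplicity). This forces block sizes [1].

Jordan blocks: (1, 2), (1, 1), (4, 1), (4, 1), (6, 1)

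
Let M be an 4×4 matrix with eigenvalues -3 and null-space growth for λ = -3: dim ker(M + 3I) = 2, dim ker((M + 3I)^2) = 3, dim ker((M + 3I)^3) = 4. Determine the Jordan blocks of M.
Jordan blocks: (-3, 3), (-3, 1)

λ = -3: successive nullity increments [2, 1, 1] count blocks of size ≥ k; block sizes are [3, 1].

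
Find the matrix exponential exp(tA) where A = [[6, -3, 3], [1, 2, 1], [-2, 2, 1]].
A has Jordan form J = [[3, 1, 0], [0, 3, 0], [0, 0, 3]] with A = PJP^{-1}, so e^{tA} = P e^{tJ} P^{-1}.

For a Jordan block J_k(λ), e^{tJ_k(λ)} = e^{λt} · (I + tN + t^2 N^2/2! + ... + t^{k-1} N^{k-1}/(k-1)!) where N is the nilpotent superdiagonal part.

Assembling the blocks and conjugating back gives the entries of e^{tA} as shown above.

e^{tA} = [[(3*t + 1)*e^{3*t}, -3*t*e^{3*t}, 3*t*e^{3*t}], [t*e^{3*t}, (1 - t)*e^{3*t}, t*e^{3*t}], [-2*t*e^{3*t}, 2*t*e^{3*t}, (1 - 2*t)*e^{3*t}]]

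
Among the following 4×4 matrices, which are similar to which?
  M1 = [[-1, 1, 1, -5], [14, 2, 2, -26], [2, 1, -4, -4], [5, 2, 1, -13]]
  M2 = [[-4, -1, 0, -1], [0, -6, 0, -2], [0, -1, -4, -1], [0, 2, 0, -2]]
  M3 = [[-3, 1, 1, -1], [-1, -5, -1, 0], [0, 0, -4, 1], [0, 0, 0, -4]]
2 classes: {M1, M3}, {M2}

Characteristic polynomials: χ_{M1} = (x + 4)^4, χ_{M2} = (x + 4)^4, χ_{M3} = (x + 4)^4.

{M1, M3}: invariant factors (x + 4)^2, (x + 4)^2.

{M2}: invariant factors x + 4, x + 4, (x + 4)^2.

Matrices are similar if and only if their invariant-factor lists agree; the partition into similarity classes is {M1, M3}, {M2}.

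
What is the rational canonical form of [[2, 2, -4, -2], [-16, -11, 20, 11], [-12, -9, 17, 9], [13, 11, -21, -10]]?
R = [[0, 0, 0, -2], [1, 0, 0, -7], [0, 1, 0, -3], [0, 0, 1, -2]]

The invariant factors of A (the non-unit diagonal entries of the Smith normal form of xI - A over ℚ[x]) are (x + 2)(x^3 + 3x + 1), each dividing the next. The characteristic polynomial is their product, (x + 2)(x^3 + 3x + 1).

The rational canonical form is the block-diagonal matrix of companion matrices C(f_i):
R = [[0, 0, 0, -2], [1, 0, 0, -7], [0, 1, 0, -3], [0, 0, 1, -2]].

Note the characteristic polynomial does not split into linear factors over ℚ, so A has no Jordan form over ℚ; the rational canonical form exists over any field.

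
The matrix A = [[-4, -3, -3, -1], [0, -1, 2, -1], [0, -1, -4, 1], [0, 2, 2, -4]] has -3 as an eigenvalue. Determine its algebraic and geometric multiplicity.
The characteristic polynomial is (x + 2)(x + 3)(x + 4)^2, so the factor x + 3 appears with exponent 1: the algebraic multiplicity is 1.

rank(A + 3I) = 3, so the eigenspace has dimension 4 - 3 = 1: the geometric multiplicity is 1.

algebraic multiplicity 1, geometric multiplicity 1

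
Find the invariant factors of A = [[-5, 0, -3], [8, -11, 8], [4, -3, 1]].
The Jordan structure of A has elementary divisors (x + 5)^3. Arranging the block sizes at each eigenvalue in decreasing order and taking row products gives the invariant factors.

Invariant factors (smallest first, each dividing the next): (x + 5)^3.

Check: the last factor (x + 5)^3 is the minimal polynomial, and the product (x + 5)^3 is the characteristic polynomial.

(x + 5)^3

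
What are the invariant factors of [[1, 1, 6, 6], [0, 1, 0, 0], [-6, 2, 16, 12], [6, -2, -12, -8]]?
x - 4, (x - 4)(x - 1)^2

The Jordan structure of A has elementary divisors (x - 1)^2, (x - 4), (x - 4). Arranging the block sizes at each eigenvalue in decreasing order and taking row products gives the invariant factors.

Invariant factors (smallest first, each dividing the next): x - 4, (x - 4)(x - 1)^2.

Check: the last factor (x - 4)(x - 1)^2 is the minimal polynomial, and the product (x - 4)^2(x - 1)^2 is the characteristic polynomial.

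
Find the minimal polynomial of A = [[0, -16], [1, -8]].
m_A(x) = (x + 4)^2

The characteristic polynomial factors as (x + 4)^2. The minimal polynomial is ∏(x - λ)^{k_λ} where k_λ is the size of the largest Jordan block at λ.

For λ = -4: rank(A + 4I) = 1, and the largest Jordan block has size 2 (the smallest k with rank((A + 4I)^k) = rank((A + 4I)^(k+1))).

So m_A(x) = (x + 4)^2.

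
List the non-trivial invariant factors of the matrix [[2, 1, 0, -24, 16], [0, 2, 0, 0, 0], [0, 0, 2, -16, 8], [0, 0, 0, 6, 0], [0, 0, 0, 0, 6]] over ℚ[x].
(x - 6)(x - 2), (x - 6)(x - 2)^2

The Jordan structure of A has elementary divisors (x - 2)^2, (x - 2), (x - 6), (x - 6). Arranging the block sizes at each eigenvalue in decreasing order and taking row products gives the invariant factors.

Invariant factors (smallest first, each dividing the next): (x - 6)(x - 2), (x - 6)(x - 2)^2.

Check: the last factor (x - 6)(x - 2)^2 is the minimal polynomial, and the product (x - 6)^2(x - 2)^3 is the characteristic polynomial.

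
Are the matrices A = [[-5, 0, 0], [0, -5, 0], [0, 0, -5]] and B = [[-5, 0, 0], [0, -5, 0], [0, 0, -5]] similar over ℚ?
Yes.

Two matrices over a field are similar if and only if they have the same invariant factors.

Both A and B have characteristic polynomial (x + 5)^3 and minimal polynomial x + 5. Computing further, both have invariant factors x + 5, x + 5, x + 5. Hence A and B are similar.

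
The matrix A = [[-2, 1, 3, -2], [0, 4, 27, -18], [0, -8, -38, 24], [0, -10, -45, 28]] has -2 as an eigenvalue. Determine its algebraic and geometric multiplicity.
algebraic multiplicity 4, geometric multiplicity 2

The characteristic polynomial is (x + 2)^4, so the factor x + 2 appears with exponent 4: the algebraic multiplicity is 4.

rank(A + 2I) = 2, so the eigenspace has dimension 4 - 2 = 2: the geometric multiplicity is 2.

Since 2 < 4, A is not diagonalizable.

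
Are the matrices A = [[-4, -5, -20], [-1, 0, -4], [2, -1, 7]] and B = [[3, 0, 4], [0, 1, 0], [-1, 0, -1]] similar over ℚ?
No.

Both have characteristic polynomial (x - 1)^3, but the minimal polynomial of A is (x - 1)^3 while the minimal polynomial of B is (x - 1)^2. The minimal polynomial is a similarity invariant, so A and B are not similar.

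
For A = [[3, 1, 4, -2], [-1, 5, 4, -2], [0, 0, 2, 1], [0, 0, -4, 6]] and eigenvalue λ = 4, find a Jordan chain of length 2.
We seek v_1 ∈ ker((A - 4I)^2) \ ker(A - 4I), then set v_{i+1} = (A - 4I) v_i.

One such chain is v_1 = [[0, 1, 0, 0]]^T, v_2 = [[1, 1, 0, 0]]^T. Check: (A - 4I) v_2 = [[0, 0, 0, 0]]^T = 0.

v_1 = [[0, 1, 0, 0]]^T, v_2 = [[1, 1, 0, 0]]^T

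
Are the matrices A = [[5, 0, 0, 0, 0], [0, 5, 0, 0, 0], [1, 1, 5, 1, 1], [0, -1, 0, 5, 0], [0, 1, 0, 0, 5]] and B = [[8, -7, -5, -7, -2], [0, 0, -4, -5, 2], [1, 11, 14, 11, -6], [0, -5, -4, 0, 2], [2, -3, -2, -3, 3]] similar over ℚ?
Two matrices over a field are similar if and only if they have the same invariant factors.

Both A and B have characteristic polynomial (x - 5)^5 and minimal polynomial (x - 5)^2. Computing further, both have invariant factors x - 5, (x - 5)^2, (x - 5)^2. Hence A and B are similar.

Yes.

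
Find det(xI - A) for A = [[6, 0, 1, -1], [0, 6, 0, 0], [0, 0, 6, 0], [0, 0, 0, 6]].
χ_A(x) = (x - 6)^4

xI - A = [[x - 6, 0, -1, 1], [0, x - 6, 0, 0], [0, 0, x - 6, 0], [0, 0, 0, x - 6]].

Expanding det(xI - A) along the first row:
det(xI - A) = + (x - 6)·det([[x - 6, 0, 0], [0, x - 6, 0], [0, 0, x - 6]]) - (0)·det([[0, 0, 0], [0, x - 6, 0], [0, 0, x - 6]]) + (-1)·det([[0, x - 6, 0], [0, 0, 0], [0, 0, x - 6]]) - (1)·det([[0, x - 6, 0], [0, 0, x - 6], [0, 0, 0]]).

Evaluating gives χ_A(x) = x^4 - 24x^3 + 216x^2 - 864x + 1296 = (x - 6)^4.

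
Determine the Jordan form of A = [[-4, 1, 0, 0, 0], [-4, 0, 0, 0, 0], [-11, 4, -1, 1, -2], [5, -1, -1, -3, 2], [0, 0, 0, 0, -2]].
The characteristic polynomial is det(xI - A) = (x + 2)^5, so the eigenvalues are -2 (algebraic multiplicity 5).

For λ = -2: rank(A + 2I) = 2, rank((A + 2I)^2) = 0. The eigenspace has dimension 5 - 2 = 3, so there are 3 Jordan blocks; the rank sequence gives block sizes [2, 2, 1].

Assembling the blocks gives the Jordan form J above.

J = [[-2, 1, 0, 0, 0], [0, -2, 0, 0, 0], [0, 0, -2, 1, 0], [0, 0, 0, -2, 0], [0, 0, 0, 0, -2]]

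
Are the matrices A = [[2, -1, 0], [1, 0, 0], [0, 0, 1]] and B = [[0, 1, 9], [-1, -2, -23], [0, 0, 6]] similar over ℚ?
trace(A) = 3 but trace(B) = 4. The trace is a similarity invariant, so A and B are not similar.

No.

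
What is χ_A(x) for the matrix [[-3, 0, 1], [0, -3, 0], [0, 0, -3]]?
χ_A(x) = (x + 3)^3

xI - A = [[x + 3, 0, -1], [0, x + 3, 0], [0, 0, x + 3]].

Expanding det(xI - A) along the first row:
det(xI - A) = + (x + 3)·det([[x + 3, 0], [0, x + 3]]) - (0)·det([[0, 0], [0, x + 3]]) + (-1)·det([[0, x + 3], [0, 0]]).

Evaluating gives χ_A(x) = x^3 + 9x^2 + 27x + 27 = (x + 3)^3.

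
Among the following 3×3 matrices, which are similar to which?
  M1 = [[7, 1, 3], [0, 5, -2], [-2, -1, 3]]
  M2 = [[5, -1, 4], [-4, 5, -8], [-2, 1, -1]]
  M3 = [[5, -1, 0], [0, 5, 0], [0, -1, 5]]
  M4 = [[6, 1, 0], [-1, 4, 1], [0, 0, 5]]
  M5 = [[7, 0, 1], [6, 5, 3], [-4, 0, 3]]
Characteristic polynomials: χ_{M1} = (x - 5)^3, χ_{M2} = (x - 3)^3, χ_{M3} = (x - 5)^3, χ_{M4} = (x - 5)^3, χ_{M5} = (x - 5)^3.

{M1, M4}: invariant factors (x - 5)^3.

{M2}: invariant factors x - 3, (x - 3)^2.

{M3, M5}: invariant factors x - 5, (x - 5)^2.

Matrices are similar if and only if their invariant-factor lists agree; the partition into similarity classes is {M1, M4}, {M2}, {M3, M5}.

3 classes: {M1, M4}, {M2}, {M3, M5}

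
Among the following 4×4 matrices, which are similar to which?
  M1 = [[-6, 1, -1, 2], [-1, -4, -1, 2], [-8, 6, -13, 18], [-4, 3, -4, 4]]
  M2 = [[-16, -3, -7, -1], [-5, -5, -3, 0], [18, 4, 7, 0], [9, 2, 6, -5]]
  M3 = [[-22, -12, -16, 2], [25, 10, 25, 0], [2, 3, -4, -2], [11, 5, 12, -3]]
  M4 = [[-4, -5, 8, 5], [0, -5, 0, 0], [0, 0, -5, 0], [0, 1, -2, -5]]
2 classes: {M1, M4}, {M2, M3}

Characteristic polynomials: χ_{M1} = (x + 4)(x + 5)^3, χ_{M2} = (x + 4)(x + 5)^3, χ_{M3} = (x + 4)(x + 5)^3, χ_{M4} = (x + 4)(x + 5)^3.

{M1, M4}: invariant factors x + 5, (x + 4)(x + 5)^2.

{M2, M3}: invariant factors (x + 4)(x + 5)^3.

Matrices are similar if and only if their invariant-factor lists agree; the partition into similarity classes is {M1, M4}, {M2, M3}.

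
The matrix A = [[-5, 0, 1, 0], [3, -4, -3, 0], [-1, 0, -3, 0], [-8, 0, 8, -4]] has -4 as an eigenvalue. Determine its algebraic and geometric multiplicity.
The characteristic polynomial is (x + 4)^4, so the factor x + 4 appears with exponent 4: the algebraic multiplicity is 4.

rank(A + 4I) = 1, so the eigenspace has dimension 4 - 1 = 3: the geometric multiplicity is 3.

Since 3 < 4, A is not diagonalizable.

algebraic multiplicity 4, geometric multiplicity 3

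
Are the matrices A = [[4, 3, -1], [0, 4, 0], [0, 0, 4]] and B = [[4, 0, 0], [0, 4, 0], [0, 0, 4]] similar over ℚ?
Both have characteristic polynomial (x - 4)^3, but the minimal polynomial of A is (x - 4)^2 while the minimal polynomial of B is x - 4. The minimal polynomial is a similarity invariant, so A and B are not similar.

No.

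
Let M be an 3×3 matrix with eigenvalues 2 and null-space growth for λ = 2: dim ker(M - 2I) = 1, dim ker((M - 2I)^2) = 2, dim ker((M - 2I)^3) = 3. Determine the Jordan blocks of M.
λ = 2: successive nullity increments [1, 1, 1] count blocks of size ≥ k; block sizes are [3].

Jordan blocks: (2, 3)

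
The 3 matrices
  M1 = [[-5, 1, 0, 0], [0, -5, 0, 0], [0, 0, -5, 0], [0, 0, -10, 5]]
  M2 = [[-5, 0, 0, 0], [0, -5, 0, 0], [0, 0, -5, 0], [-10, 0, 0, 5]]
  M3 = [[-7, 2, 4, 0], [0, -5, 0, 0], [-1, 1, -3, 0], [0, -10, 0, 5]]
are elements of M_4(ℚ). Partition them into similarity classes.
Characteristic polynomials: χ_{M1} = (x - 5)(x + 5)^3, χ_{M2} = (x - 5)(x + 5)^3, χ_{M3} = (x - 5)(x + 5)^3.

{M1, M3}: invariant factors x + 5, (x - 5)(x + 5)^2.

{M2}: invariant factors x + 5, x + 5, (x - 5)(x + 5).

Matrices are similar if and only if their invariant-factor lists agree; the partition into similarity classes is {M1, M3}, {M2}.

2 classes: {M1, M3}, {M2}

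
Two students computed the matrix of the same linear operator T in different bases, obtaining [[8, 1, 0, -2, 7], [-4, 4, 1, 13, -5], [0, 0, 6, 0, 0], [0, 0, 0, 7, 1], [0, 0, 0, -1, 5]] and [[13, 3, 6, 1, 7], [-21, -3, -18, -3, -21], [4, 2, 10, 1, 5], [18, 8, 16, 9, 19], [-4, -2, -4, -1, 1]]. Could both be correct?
No.

Both have characteristic polynomial (x - 6)^5, but the minimal polynomial of A is (x - 6)^3 while the minimal polynomial of B is (x - 6)^2. The minimal polynomial is a similarity invariant, so A and B are not similar.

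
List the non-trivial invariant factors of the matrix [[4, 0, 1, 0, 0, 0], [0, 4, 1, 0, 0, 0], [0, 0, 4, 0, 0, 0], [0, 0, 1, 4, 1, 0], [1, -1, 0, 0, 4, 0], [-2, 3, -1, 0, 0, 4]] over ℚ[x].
The Jordan structure of A has elementary divisors (x - 4)^3, (x - 4)^3. Arranging the block sizes at each eigenvalue in decreasing order and taking row products gives the invariant factors.

Invariant factors (smallest first, each dividing the next): (x - 4)^3, (x - 4)^3.

Check: the last factor (x - 4)^3 is the minimal polynomial, and the product (x - 4)^6 is the characteristic polynomial.

(x - 4)^3, (x - 4)^3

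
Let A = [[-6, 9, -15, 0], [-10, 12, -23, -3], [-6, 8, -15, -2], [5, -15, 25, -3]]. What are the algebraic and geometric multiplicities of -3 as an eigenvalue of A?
algebraic multiplicity 4, geometric multiplicity 2

The characteristic polynomial is (x + 3)^4, so the factor x + 3 appears with exponent 4: the algebraic multiplicity is 4.

rank(A + 3I) = 2, so the eigenspace has dimension 4 - 2 = 2: the geometric multiplicity is 2.

Since 2 < 4, A is not diagonalizable.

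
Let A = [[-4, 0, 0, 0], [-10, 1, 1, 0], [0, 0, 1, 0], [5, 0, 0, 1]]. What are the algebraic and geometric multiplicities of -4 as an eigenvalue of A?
algebraic multiplicity 1, geometric multiplicity 1

The characteristic polynomial is (x - 1)^3(x + 4), so the factor x + 4 appears with exponent 1: the algebraic multiplicity is 1.

rank(A + 4I) = 3, so the eigenspace has dimension 4 - 3 = 1: the geometric multiplicity is 1.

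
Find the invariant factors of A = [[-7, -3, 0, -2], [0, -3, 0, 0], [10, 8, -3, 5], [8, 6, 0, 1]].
The Jordan structure of A has elementary divisors (x + 3)^2, (x + 3)^2. Arranging the block sizes at each eigenvalue in decreasing order and taking row products gives the invariant factors.

Invariant factors (smallest first, each dividing the next): (x + 3)^2, (x + 3)^2.

Check: the last factor (x + 3)^2 is the minimal polynomial, and the product (x + 3)^4 is the characteristic polynomial.

(x + 3)^2, (x + 3)^2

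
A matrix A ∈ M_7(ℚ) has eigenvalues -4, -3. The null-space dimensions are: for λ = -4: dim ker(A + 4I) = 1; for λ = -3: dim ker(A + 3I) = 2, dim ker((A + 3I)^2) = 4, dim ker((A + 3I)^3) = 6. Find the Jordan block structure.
λ = -4: successive nullity increments [1] count blocks of size ≥ k; block sizes are [1].
λ = -3: successive nullity increments [2, 2, 2] count blocks of size ≥ k; block sizes are [3, 3].

Jordan blocks: (-4, 1), (-3, 3), (-3, 3)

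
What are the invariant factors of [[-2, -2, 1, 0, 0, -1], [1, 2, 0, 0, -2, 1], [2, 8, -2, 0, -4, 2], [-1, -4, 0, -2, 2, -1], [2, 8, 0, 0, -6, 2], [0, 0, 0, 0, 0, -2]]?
The Jordan structure of A has elementary divisors (x + 2)^3, (x + 2), (x + 2), (x + 2). Arranging the block sizes at each eigenvalue in decreasing order and taking row products gives the invariant factors.

Invariant factors (smallest first, each dividing the next): x + 2, x + 2, x + 2, (x + 2)^3.

Check: the last factor (x + 2)^3 is the minimal polynomial, and the product (x + 2)^6 is the characteristic polynomial.

x + 2, x + 2, x + 2, (x + 2)^3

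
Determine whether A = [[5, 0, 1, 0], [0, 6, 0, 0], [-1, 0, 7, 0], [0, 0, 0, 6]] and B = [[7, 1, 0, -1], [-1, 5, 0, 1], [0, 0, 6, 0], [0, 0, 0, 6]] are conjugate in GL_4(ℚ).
Yes.

Two matrices over a field are similar if and only if they have the same invariant factors.

Both A and B have characteristic polynomial (x - 6)^4 and minimal polynomial (x - 6)^2. Computing further, both have invariant factors x - 6, x - 6, (x - 6)^2. Hence A and B are similar.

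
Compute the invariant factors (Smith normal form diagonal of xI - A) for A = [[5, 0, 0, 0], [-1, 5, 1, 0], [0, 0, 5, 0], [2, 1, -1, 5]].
The Jordan structure of A has elementary divisors (x - 5)^3, (x - 5). Arranging the block sizes at each eigenvalue in decreasing order and taking row products gives the invariant factors.

Invariant factors (smallest first, each dividing the next): x - 5, (x - 5)^3.

Check: the last factor (x - 5)^3 is the minimal polynomial, and the product (x - 5)^4 is the characteristic polynomial.

x - 5, (x - 5)^3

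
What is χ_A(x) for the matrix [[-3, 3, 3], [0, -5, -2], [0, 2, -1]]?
xI - A = [[x + 3, -3, -3], [0, x + 5, 2], [0, -2, x + 1]].

Expanding det(xI - A) along the first row:
det(xI - A) = + (x + 3)·det([[x + 5, 2], [-2, x + 1]]) - (-3)·det([[0, 2], [0, x + 1]]) + (-3)·det([[0, x + 5], [0, -2]]).

Evaluating gives χ_A(x) = x^3 + 9x^2 + 27x + 27 = (x + 3)^3.

χ_A(x) = (x + 3)^3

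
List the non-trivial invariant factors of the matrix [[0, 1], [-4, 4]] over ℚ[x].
(x - 2)^2

The Jordan structure of A has elementary divisors (x - 2)^2. Arranging the block sizes at each eigenvalue in decreasing order and taking row products gives the invariant factors.

Invariant factors (smallest first, each dividing the next): (x - 2)^2.

Check: the last factor (x - 2)^2 is the minimal polynomial, and the product (x - 2)^2 is the characteristic polynomial.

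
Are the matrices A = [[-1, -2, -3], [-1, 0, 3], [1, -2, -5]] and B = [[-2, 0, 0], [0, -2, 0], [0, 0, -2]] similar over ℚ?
No.

Both have characteristic polynomial (x + 2)^3, but the minimal polynomial of A is (x + 2)^2 while the minimal polynomial of B is x + 2. The minimal polynomial is a similarity invariant, so A and B are not similar.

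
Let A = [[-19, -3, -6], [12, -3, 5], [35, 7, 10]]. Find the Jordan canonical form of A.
The characteristic polynomial is det(xI - A) = (x + 4)^3, so the eigenvalues are -4 (algebraic multiplicity 3).

For λ = -4: rank(A + 4I) = 2, rank((A + 4I)^2) = 1, rank((A + 4I)^3) = 0. The eigenspace has dimension 3 - 2 = 1, so there is 1 Jordan block; the rank sequence gives block sizes [3].

Assembling the blocks gives the Jordan form J above.

J = [[-4, 1, 0], [0, -4, 1], [0, 0, -4]]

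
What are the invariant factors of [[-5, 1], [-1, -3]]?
(x + 4)^2

The Jordan structure of A has elementary divisors (x + 4)^2. Arranging the block sizes at each eigenvalue in decreasing order and taking row products gives the invariant factors.

Invariant factors (smallest first, each dividing the next): (x + 4)^2.

Check: the last factor (x + 4)^2 is the minimal polynomial, and the product (x + 4)^2 is the characteristic polynomial.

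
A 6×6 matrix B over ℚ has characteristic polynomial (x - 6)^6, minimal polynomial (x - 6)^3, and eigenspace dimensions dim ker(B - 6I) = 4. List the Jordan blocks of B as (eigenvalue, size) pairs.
Jordan blocks: (6, 3), (6, 1), (6, 1), (6, 1)

λ = 6: algebraic multiplicity 6 (exponent in χ_B), largest block size 3 (exponent in m_B), 4 blocks (geometric multiplicity). These force block sizes [3, 1, 1, 1].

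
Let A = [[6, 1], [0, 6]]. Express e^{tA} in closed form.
A has Jordan form J = [[6, 1], [0, 6]] with A = PJP^{-1}, so e^{tA} = P e^{tJ} P^{-1}.

For a Jordan block J_k(λ), e^{tJ_k(λ)} = e^{λt} · (I + tN + t^2 N^2/2! + ... + t^{k-1} N^{k-1}/(k-1)!) where N is the nilpotent superdiagonal part.

Assembling the blocks and conjugating back gives the entries of e^{tA} as shown above.

e^{tA} = [[e^{6*t}, t*e^{6*t}], [0, e^{6*t}]]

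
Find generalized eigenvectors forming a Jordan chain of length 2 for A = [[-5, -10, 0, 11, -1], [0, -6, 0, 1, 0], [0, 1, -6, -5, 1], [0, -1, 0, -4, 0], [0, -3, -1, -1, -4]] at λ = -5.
v_1 = [[5, 0, -1, 1, 1]]^T, v_2 = [[10, 1, -3, 1, 1]]^T

We seek v_1 ∈ ker((A + 5I)^2) \ ker(A + 5I), then set v_{i+1} = (A + 5I) v_i.

One such chain is v_1 = [[5, 0, -1, 1, 1]]^T, v_2 = [[10, 1, -3, 1, 1]]^T. Check: (A + 5I) v_2 = [[0, 0, 0, 0, 0]]^T = 0.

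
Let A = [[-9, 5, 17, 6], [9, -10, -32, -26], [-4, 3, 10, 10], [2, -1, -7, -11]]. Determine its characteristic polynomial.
χ_A(x) = (x + 5)^4

xI - A = [[x + 9, -5, -17, -6], [-9, x + 10, 32, 26], [4, -3, x - 10, -10], [-2, 1, 7, x + 11]].

Expanding det(xI - A) along the first row:
det(xI - A) = + (x + 9)·det([[x + 10, 32, 26], [-3, x - 10, -10], [1, 7, x + 11]]) - (-5)·det([[-9, 32, 26], [4, x - 10, -10], [-2, 7, x + 11]]) + (-17)·det([[-9, x + 10, 26], [4, -3, -10], [-2, 1, x + 11]]) - (-6)·det([[-9, x + 10, 32], [4, -3, x - 10], [-2, 1, 7]]).

Evaluating gives χ_A(x) = x^4 + 20x^3 + 150x^2 + 500x + 625 = (x + 5)^4.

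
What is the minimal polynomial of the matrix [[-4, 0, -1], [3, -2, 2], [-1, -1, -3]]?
m_A(x) = (x + 3)^3

The characteristic polynomial factors as (x + 3)^3. The minimal polynomial is ∏(x - λ)^{k_λ} where k_λ is the size of the largest Jordan block at λ.

For λ = -3: rank(A + 3I) = 2, and the largest Jordan block has size 3 (the smallest k with rank((A + 3I)^k) = rank((A + 3I)^(k+1))).

So m_A(x) = (x + 3)^3.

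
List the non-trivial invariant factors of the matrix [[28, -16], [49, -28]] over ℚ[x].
x^2

The Jordan structure of A has elementary divisors x^2. Arranging the block sizes at each eigenvalue in decreasing order and taking row products gives the invariant factors.

Invariant factors (smallest first, each dividing the next): x^2.

Check: the last factor x^2 is the minimal polynomial, and the product x^2 is the characteristic polynomial.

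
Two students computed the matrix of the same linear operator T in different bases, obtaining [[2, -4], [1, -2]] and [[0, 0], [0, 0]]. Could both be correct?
Both have characteristic polynomial x^2, but the minimal polynomial of A is x^2 while the minimal polynomial of B is x. The minimal polynomial is a similarity invariant, so A and B are not similar.

No.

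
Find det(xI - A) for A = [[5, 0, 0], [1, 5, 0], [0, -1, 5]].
xI - A = [[x - 5, 0, 0], [-1, x - 5, 0], [0, 1, x - 5]].

Expanding det(xI - A) along the first row:
det(xI - A) = + (x - 5)·det([[x - 5, 0], [1, x - 5]]) - (0)·det([[-1, 0], [0, x - 5]]) + (0)·det([[-1, x - 5], [0, 1]]).

Evaluating gives χ_A(x) = x^3 - 15x^2 + 75x - 125 = (x - 5)^3.

χ_A(x) = (x - 5)^3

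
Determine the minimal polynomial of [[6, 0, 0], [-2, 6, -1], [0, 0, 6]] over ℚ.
m_A(x) = (x - 6)^2

The characteristic polynomial factors as (x - 6)^3. The minimal polynomial is ∏(x - λ)^{k_λ} where k_λ is the size of the largest Jordan block at λ.

For λ = 6: rank(A - 6I) = 1, and the largest Jordan block has size 2 (the smallest k with rank((A - 6I)^k) = rank((A - 6I)^(k+1))).

So m_A(x) = (x - 6)^2.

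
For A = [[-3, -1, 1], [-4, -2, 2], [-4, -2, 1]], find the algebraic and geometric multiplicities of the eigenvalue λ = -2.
algebraic multiplicity 1, geometric multiplicity 1

The characteristic polynomial is (x + 1)^2(x + 2), so the factor x + 2 appears with exponent 1: the algebraic multiplicity is 1.

rank(A + 2I) = 2, so the eigenspace has dimension 3 - 2 = 1: the geometric multiplicity is 1.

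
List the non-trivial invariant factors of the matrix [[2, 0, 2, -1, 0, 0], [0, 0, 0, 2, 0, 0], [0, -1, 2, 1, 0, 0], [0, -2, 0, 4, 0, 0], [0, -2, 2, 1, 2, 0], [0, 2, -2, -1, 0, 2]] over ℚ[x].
x - 2, x - 2, (x - 2)^2, (x - 2)^2

The Jordan structure of A has elementary divisors (x - 2)^2, (x - 2)^2, (x - 2), (x - 2). Arranging the block sizes at each eigenvalue in decreasing order and taking row products gives the invariant factors.

Invariant factors (smallest first, each dividing the next): x - 2, x - 2, (x - 2)^2, (x - 2)^2.

Check: the last factor (x - 2)^2 is the minimal polynomial, and the product (x - 2)^6 is the characteristic polynomial.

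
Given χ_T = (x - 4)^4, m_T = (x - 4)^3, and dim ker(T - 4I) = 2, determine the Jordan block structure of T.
Jordan blocks: (4, 3), (4, 1)

λ = 4: algebraic multiplicity 4 (exponent in χ_T), largest block size 3 (exponent in m_T), 2 blocks (geometric multiplicity). These force block sizes [3, 1].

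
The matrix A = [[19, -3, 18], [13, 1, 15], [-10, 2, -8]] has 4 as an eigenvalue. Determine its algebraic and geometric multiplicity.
algebraic multiplicity 3, geometric multiplicity 1

The characteristic polynomial is (x - 4)^3, so the factor x - 4 appears with exponent 3: the algebraic multiplicity is 3.

rank(A - 4I) = 2, so the eigenspace has dimension 3 - 2 = 1: the geometric multiplicity is 1.

Since 1 < 3, A is not diagonalizable.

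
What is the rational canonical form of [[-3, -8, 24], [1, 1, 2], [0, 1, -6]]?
R = [[0, 0, 0], [1, 0, -15], [0, 1, -8]]

The invariant factors of A (the non-unit diagonal entries of the Smith normal form of xI - A over ℚ[x]) are x(x + 3)(x + 5), each dividing the next. The characteristic polynomial is their product, x(x + 3)(x + 5).

The rational canonical form is the block-diagonal matrix of companion matrices C(f_i):
R = [[0, 0, 0], [1, 0, -15], [0, 1, -8]].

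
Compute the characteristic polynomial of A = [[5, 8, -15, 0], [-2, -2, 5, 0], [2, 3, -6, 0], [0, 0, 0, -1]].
χ_A(x) = (x + 1)^4

xI - A = [[x - 5, -8, 15, 0], [2, x + 2, -5, 0], [-2, -3, x + 6, 0], [0, 0, 0, x + 1]].

Expanding det(xI - A) along the first row:
det(xI - A) = + (x - 5)·det([[x + 2, -5, 0], [-3, x + 6, 0], [0, 0, x + 1]]) - (-8)·det([[2, -5, 0], [-2, x + 6, 0], [0, 0, x + 1]]) + (15)·det([[2, x + 2, 0], [-2, -3, 0], [0, 0, x + 1]]) - (0)·det([[2, x + 2, -5], [-2, -3, x + 6], [0, 0, 0]]).

Evaluating gives χ_A(x) = x^4 + 4x^3 + 6x^2 + 4x + 1 = (x + 1)^4.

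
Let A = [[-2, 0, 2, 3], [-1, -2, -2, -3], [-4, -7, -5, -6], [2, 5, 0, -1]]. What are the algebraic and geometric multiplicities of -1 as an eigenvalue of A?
The characteristic polynomial is (x + 1)(x + 3)^3, so the factor x + 1 appears with exponent 1: the algebraic multiplicity is 1.

rank(A + I) = 3, so the eigenspace has dimension 4 - 3 = 1: the geometric multiplicity is 1.

algebraic multiplicity 1, geometric multiplicity 1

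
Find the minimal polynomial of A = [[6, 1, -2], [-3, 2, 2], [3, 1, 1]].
m_A(x) = (x - 3)^2

The characteristic polynomial factors as (x - 3)^3. The minimal polynomial is ∏(x - λ)^{k_λ} where k_λ is the size of the largest Jordan block at λ.

For λ = 3: rank(A - 3I) = 1, and the largest Jordan block has size 2 (the smallest k with rank((A - 3I)^k) = rank((A - 3I)^(k+1))).

So m_A(x) = (x - 3)^2.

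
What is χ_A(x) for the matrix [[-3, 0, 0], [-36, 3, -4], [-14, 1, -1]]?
χ_A(x) = (x - 1)^2(x + 3)

xI - A = [[x + 3, 0, 0], [36, x - 3, 4], [14, -1, x + 1]].

Expanding det(xI - A) along the first row:
det(xI - A) = + (x + 3)·det([[x - 3, 4], [-1, x + 1]]) - (0)·det([[36, 4], [14, x + 1]]) + (0)·det([[36, x - 3], [14, -1]]).

Evaluating gives χ_A(x) = x^3 + x^2 - 5x + 3 = (x - 1)^2(x + 3).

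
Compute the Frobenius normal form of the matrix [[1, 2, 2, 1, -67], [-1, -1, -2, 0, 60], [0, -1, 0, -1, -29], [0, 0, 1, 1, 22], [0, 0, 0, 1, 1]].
R = [[0, 0, 0, 0, -36], [1, 0, 0, 0, -81], [0, 1, 0, 0, -30], [0, 0, 1, 0, 21], [0, 0, 0, 1, 2]]

The invariant factors of A (the non-unit diagonal entries of the Smith normal form of xI - A over ℚ[x]) are (x + 4)(x^2 - 3x - 3)^2, each dividing the next. The characteristic polynomial is their product, (x + 4)(x^2 - 3x - 3)^2.

The rational canonical form is the block-diagonal matrix of companion matrices C(f_i):
R = [[0, 0, 0, 0, -36], [1, 0, 0, 0, -81], [0, 1, 0, 0, -30], [0, 0, 1, 0, 21], [0, 0, 0, 1, 2]].

Note the characteristic polynomial does not split into linear factors over ℚ, so A has no Jordan form over ℚ; the rational canonical form exists over any field.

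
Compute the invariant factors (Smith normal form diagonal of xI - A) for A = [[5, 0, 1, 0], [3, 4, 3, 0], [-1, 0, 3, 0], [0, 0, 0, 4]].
The Jordan structure of A has elementary divisors (x - 4)^2, (x - 4), (x - 4). Arranging the block sizes at each eigenvalue in decreasing order and taking row products gives the invariant factors.

Invariant factors (smallest first, each dividing the next): x - 4, x - 4, (x - 4)^2.

Check: the last factor (x - 4)^2 is the minimal polynomial, and the product (x - 4)^4 is the characteristic polynomial.

x - 4, x - 4, (x - 4)^2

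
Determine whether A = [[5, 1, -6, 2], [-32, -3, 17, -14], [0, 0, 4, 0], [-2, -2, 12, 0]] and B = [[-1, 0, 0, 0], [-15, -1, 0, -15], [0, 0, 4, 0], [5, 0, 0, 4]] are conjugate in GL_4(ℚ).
No.

Both have characteristic polynomial (x - 4)^2(x + 1)^2, but the minimal polynomial of A is (x - 4)(x + 1)^2 while the minimal polynomial of B is (x - 4)(x + 1). The minimal polynomial is a similarity invariant, so A and B are not similar.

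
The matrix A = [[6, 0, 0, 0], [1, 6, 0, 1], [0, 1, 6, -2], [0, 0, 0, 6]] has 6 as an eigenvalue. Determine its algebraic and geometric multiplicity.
The characteristic polynomial is (x - 6)^4, so the factor x - 6 appears with exponent 4: the algebraic multiplicity is 4.

rank(A - 6I) = 2, so the eigenspace has dimension 4 - 2 = 2: the geometric multiplicity is 2.

Since 2 < 4, A is not diagonalizable.

algebraic multiplicity 4, geometric multiplicity 2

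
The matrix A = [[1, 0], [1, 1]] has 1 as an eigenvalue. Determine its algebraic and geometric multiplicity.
algebraic multiplicity 2, geometric multiplicity 1

The characteristic polynomial is (x - 1)^2, so the factor x - 1 appears with exponent 2: the algebraic multiplicity is 2.

rank(A - I) = 1, so the eigenspace has dimension 2 - 1 = 1: the geometric multiplicity is 1.

Since 1 < 2, A is not diagonalizable.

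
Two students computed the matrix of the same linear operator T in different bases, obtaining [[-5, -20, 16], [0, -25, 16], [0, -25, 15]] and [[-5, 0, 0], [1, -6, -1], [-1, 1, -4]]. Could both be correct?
Yes.

Two matrices over a field are similar if and only if they have the same invariant factors.

Both A and B have characteristic polynomial (x + 5)^3 and minimal polynomial (x + 5)^2. Computing further, both have invariant factors x + 5, (x + 5)^2. Hence A and B are similar.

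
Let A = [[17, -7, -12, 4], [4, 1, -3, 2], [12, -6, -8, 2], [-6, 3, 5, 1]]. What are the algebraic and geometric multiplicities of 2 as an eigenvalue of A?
algebraic multiplicity 1, geometric multiplicity 1

The characteristic polynomial is (x - 3)^3(x - 2), so the factor x - 2 appears with exponent 1: the algebraic multiplicity is 1.

rank(A - 2I) = 3, so the eigenspace has dimension 4 - 3 = 1: the geometric multiplicity is 1.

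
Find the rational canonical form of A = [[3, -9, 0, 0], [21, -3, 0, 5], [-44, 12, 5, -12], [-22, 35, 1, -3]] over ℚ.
R = [[0, 0, 0, 15], [1, 0, 0, 10], [0, 1, 0, -2], [0, 0, 1, 2]]

The invariant factors of A (the non-unit diagonal entries of the Smith normal form of xI - A over ℚ[x]) are (x - 3)(x + 1)(x^2 + 5), each dividing the next. The characteristic polynomial is their product, (x - 3)(x + 1)(x^2 + 5).

The rational canonical form is the block-diagonal matrix of companion matrices C(f_i):
R = [[0, 0, 0, 15], [1, 0, 0, 10], [0, 1, 0, -2], [0, 0, 1, 2]].

Note the characteristic polynomial does not split into linear factors over ℚ, so A has no Jordan form over ℚ; the rational canonical form exists over any field.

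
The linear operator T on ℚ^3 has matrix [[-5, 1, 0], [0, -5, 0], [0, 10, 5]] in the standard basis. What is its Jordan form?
The characteristic polynomial is det(xI - A) = (x - 5)(x + 5)^2, so the eigenvalues are -5 (algebraic multiplicity 2), 5 (algebraic multiplicity 1).

For λ = -5: rank(A + 5I) = 2, rank((A + 5I)^2) = 1. The eigenspace has dimension 3 - 2 = 1, so there is 1 Jordan block; the rank sequence gives block sizes [2].

For λ = 5: algebraic multiplicity 1 gives one 1×1 block.

Assembling the blocks gives the Jordan form J above.

J = [[-5, 1, 0], [0, -5, 0], [0, 0, 5]]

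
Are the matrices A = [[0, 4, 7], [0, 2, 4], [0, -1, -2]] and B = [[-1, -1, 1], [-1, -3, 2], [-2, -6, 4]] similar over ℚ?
Two matrices over a field are similar if and only if they have the same invariant factors.

Both A and B have characteristic polynomial x^3 and minimal polynomial x^3. Computing further, both have invariant factors x^3. Hence A and B are similar.

Yes.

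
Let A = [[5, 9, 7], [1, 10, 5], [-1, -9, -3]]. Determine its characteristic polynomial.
χ_A(x) = (x - 4)^3

xI - A = [[x - 5, -9, -7], [-1, x - 10, -5], [1, 9, x + 3]].

Expanding det(xI - A) along the first row:
det(xI - A) = + (x - 5)·det([[x - 10, -5], [9, x + 3]]) - (-9)·det([[-1, -5], [1, x + 3]]) + (-7)·det([[-1, x - 10], [1, 9]]).

Evaluating gives χ_A(x) = x^3 - 12x^2 + 48x - 64 = (x - 4)^3.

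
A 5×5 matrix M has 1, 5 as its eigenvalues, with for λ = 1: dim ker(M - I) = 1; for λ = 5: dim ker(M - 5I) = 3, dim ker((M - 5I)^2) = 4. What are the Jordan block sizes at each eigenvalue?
λ = 1: successive nullity increments [1] count blocks of size ≥ k; block sizes are [1].
λ = 5: successive nullity increments [3, 1] count blocks of size ≥ k; block sizes are [2, 1, 1].

Jordan blocks: (1, 1), (5, 2), (5, 1), (5, 1)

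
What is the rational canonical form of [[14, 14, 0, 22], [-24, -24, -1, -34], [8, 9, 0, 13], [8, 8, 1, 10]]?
The invariant factors of A (the non-unit diagonal entries of the Smith normal form of xI - A over ℚ[x]) are x + 2, (x - 2)^2(x + 2), each dividing the next. The characteristic polynomial is their product, (x - 2)^2(x + 2)^2.

The rational canonical form is the block-diagonal matrix of companion matrices C(f_i):
R = [[-2, 0, 0, 0], [0, 0, 0, -8], [0, 1, 0, 4], [0, 0, 1, 2]].

R = [[-2, 0, 0, 0], [0, 0, 0, -8], [0, 1, 0, 4], [0, 0, 1, 2]]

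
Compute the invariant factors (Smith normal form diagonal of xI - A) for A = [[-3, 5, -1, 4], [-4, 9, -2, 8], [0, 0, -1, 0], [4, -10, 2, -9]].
x + 1, x + 1, (x + 1)^2

The Jordan structure of A has elementary divisors (x + 1)^2, (x + 1), (x + 1). Arranging the block sizes at each eigenvalue in decreasing order and taking row products gives the invariant factors.

Invariant factors (smallest first, each dividing the next): x + 1, x + 1, (x + 1)^2.

Check: the last factor (x + 1)^2 is the minimal polynomial, and the product (x + 1)^4 is the characteristic polynomial.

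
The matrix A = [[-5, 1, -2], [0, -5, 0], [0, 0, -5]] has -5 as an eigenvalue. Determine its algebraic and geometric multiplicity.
algebraic multiplicity 3, geometric multiplicity 2

The characteristic polynomial is (x + 5)^3, so the factor x + 5 appears with exponent 3: the algebraic multiplicity is 3.

rank(A + 5I) = 1, so the eigenspace has dimension 3 - 1 = 2: the geometric multiplicity is 2.

Since 2 < 3, A is not diagonalizable.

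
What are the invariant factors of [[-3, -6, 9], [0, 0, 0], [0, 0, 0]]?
The Jordan structure of A has elementary divisors (x + 3), x, x. Arranging the block sizes at each eigenvalue in decreasing order and taking row products gives the invariant factors.

Invariant factors (smallest first, each dividing the next): x, x(x + 3).

Check: the last factor x(x + 3) is the minimal polynomial, and the product x^2(x + 3) is the characteristic polynomial.

x, x(x + 3)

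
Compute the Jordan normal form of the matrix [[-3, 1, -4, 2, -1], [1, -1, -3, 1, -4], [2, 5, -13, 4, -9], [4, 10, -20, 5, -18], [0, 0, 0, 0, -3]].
J = [[-3, 1, 0, 0, 0], [0, -3, 1, 0, 0], [0, 0, -3, 0, 0], [0, 0, 0, -3, 0], [0, 0, 0, 0, -3]]

The characteristic polynomial is det(xI - A) = (x + 3)^5, so the eigenvalues are -3 (algebraic multiplicity 5).

For λ = -3: rank(A + 3I) = 2, rank((A + 3I)^2) = 1, rank((A + 3I)^3) = 0. The eigenspace has dimension 5 - 2 = 3, so there are 3 Jordan blocks; the rank sequence gives block sizes [3, 1, 1].

Assembling the blocks gives the Jordan form J above.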